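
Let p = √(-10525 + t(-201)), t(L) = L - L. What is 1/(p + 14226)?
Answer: 14226/202389601 - 5*I*√421/202389601 ≈ 7.029e-5 - 5.069e-7*I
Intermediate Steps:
t(L) = 0
p = 5*I*√421 (p = √(-10525 + 0) = √(-10525) = 5*I*√421 ≈ 102.59*I)
1/(p + 14226) = 1/(5*I*√421 + 14226) = 1/(14226 + 5*I*√421)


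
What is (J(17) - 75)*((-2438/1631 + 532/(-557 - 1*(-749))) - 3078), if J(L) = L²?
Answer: -25773150455/39144 ≈ -6.5842e+5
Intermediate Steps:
(J(17) - 75)*((-2438/1631 + 532/(-557 - 1*(-749))) - 3078) = (17² - 75)*((-2438/1631 + 532/(-557 - 1*(-749))) - 3078) = (289 - 75)*((-2438*1/1631 + 532/(-557 + 749)) - 3078) = 214*((-2438/1631 + 532/192) - 3078) = 214*((-2438/1631 + 532*(1/192)) - 3078) = 214*((-2438/1631 + 133/48) - 3078) = 214*(99899/78288 - 3078) = 214*(-240870565/78288) = -25773150455/39144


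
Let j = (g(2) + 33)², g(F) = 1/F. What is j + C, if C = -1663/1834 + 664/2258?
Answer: 4644892999/4141172 ≈ 1121.6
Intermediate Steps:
C = -1268639/2070586 (C = -1663*1/1834 + 664*(1/2258) = -1663/1834 + 332/1129 = -1268639/2070586 ≈ -0.61270)
j = 4489/4 (j = (1/2 + 33)² = (½ + 33)² = (67/2)² = 4489/4 ≈ 1122.3)
j + C = 4489/4 - 1268639/2070586 = 4644892999/4141172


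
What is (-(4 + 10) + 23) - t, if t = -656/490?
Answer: 2533/245 ≈ 10.339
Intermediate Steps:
t = -328/245 (t = -656*1/490 = -328/245 ≈ -1.3388)
(-(4 + 10) + 23) - t = (-(4 + 10) + 23) - 1*(-328/245) = (-1*14 + 23) + 328/245 = (-14 + 23) + 328/245 = 9 + 328/245 = 2533/245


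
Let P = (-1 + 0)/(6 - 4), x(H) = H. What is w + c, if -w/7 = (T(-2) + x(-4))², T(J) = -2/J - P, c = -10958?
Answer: -44007/4 ≈ -11002.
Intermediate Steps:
P = -½ (P = -1/2 = -1*½ = -½ ≈ -0.50000)
T(J) = ½ - 2/J (T(J) = -2/J - 1*(-½) = -2/J + ½ = ½ - 2/J)
w = -175/4 (w = -7*((½)*(-4 - 2)/(-2) - 4)² = -7*((½)*(-½)*(-6) - 4)² = -7*(3/2 - 4)² = -7*(-5/2)² = -7*25/4 = -175/4 ≈ -43.750)
w + c = -175/4 - 10958 = -44007/4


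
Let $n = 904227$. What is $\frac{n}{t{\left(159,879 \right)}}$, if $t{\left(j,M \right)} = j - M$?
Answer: $- \frac{301409}{240} \approx -1255.9$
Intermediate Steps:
$\frac{n}{t{\left(159,879 \right)}} = \frac{904227}{159 - 879} = \frac{904227}{-720} = 904227 \left(- \frac{1}{720}\right) = - \frac{301409}{240}$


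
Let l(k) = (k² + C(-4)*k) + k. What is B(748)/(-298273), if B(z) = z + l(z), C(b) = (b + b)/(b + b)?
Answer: -561748/298273 ≈ -1.8833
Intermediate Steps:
C(b) = 1 (C(b) = (2*b)/((2*b)) = (2*b)*(1/(2*b)) = 1)
l(k) = k² + 2*k (l(k) = (k² + 1*k) + k = (k² + k) + k = (k + k²) + k = k² + 2*k)
B(z) = z + z*(2 + z)
B(748)/(-298273) = (748*(3 + 748))/(-298273) = (748*751)*(-1/298273) = 561748*(-1/298273) = -561748/298273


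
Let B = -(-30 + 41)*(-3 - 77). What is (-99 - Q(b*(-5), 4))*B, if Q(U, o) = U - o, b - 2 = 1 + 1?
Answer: -66000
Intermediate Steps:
b = 4 (b = 2 + (1 + 1) = 2 + 2 = 4)
B = 880 (B = -11*(-80) = -1*(-880) = 880)
(-99 - Q(b*(-5), 4))*B = (-99 - (4*(-5) - 1*4))*880 = (-99 - (-20 - 4))*880 = (-99 - 1*(-24))*880 = (-99 + 24)*880 = -75*880 = -66000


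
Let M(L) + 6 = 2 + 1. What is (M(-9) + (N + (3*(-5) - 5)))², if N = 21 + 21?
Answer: 361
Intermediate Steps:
N = 42
M(L) = -3 (M(L) = -6 + (2 + 1) = -6 + 3 = -3)
(M(-9) + (N + (3*(-5) - 5)))² = (-3 + (42 + (3*(-5) - 5)))² = (-3 + (42 + (-15 - 5)))² = (-3 + (42 - 20))² = (-3 + 22)² = 19² = 361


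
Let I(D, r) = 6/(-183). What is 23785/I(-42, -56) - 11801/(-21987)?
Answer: -31900584893/43974 ≈ -7.2544e+5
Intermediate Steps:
I(D, r) = -2/61 (I(D, r) = 6*(-1/183) = -2/61)
23785/I(-42, -56) - 11801/(-21987) = 23785/(-2/61) - 11801/(-21987) = 23785*(-61/2) - 11801*(-1/21987) = -1450885/2 + 11801/21987 = -31900584893/43974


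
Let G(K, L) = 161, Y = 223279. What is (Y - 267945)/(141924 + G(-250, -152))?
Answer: -44666/142085 ≈ -0.31436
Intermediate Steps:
(Y - 267945)/(141924 + G(-250, -152)) = (223279 - 267945)/(141924 + 161) = -44666/142085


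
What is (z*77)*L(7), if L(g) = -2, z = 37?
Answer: -5698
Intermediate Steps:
(z*77)*L(7) = (37*77)*(-2) = 2849*(-2) = -5698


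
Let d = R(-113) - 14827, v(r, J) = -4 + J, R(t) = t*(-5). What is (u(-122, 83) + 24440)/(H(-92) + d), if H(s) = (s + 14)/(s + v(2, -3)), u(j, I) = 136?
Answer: -202752/117655 ≈ -1.7233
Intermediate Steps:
R(t) = -5*t
H(s) = (14 + s)/(-7 + s) (H(s) = (s + 14)/(s + (-4 - 3)) = (14 + s)/(s - 7) = (14 + s)/(-7 + s))
d = -14262 (d = -5*(-113) - 14827 = 565 - 14827 = -14262)
(u(-122, 83) + 24440)/(H(-92) + d) = (136 + 24440)/((14 - 92)/(-7 - 92) - 14262) = 24576/(-78/(-99) - 14262) = 24576/(-1/99*(-78) - 14262) = 24576/(26/33 - 14262) = 24576/(-470620/33) = 24576*(-33/470620) = -202752/117655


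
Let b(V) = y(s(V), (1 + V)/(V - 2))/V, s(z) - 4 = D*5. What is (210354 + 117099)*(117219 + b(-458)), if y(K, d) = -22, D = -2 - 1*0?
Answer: 8789873926386/229 ≈ 3.8384e+10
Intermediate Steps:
D = -2 (D = -2 + 0 = -2)
s(z) = -6 (s(z) = 4 - 2*5 = 4 - 10 = -6)
b(V) = -22/V
(210354 + 117099)*(117219 + b(-458)) = (210354 + 117099)*(117219 - 22/(-458)) = 327453*(117219 - 22*(-1/458)) = 327453*(117219 + 11/229) = 327453*(26843162/229) = 8789873926386/229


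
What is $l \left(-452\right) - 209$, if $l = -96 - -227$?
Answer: $-59421$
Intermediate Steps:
$l = 131$ ($l = -96 + 227 = 131$)
$l \left(-452\right) - 209 = 131 \left(-452\right) - 209 = -59212 - 209 = -59421$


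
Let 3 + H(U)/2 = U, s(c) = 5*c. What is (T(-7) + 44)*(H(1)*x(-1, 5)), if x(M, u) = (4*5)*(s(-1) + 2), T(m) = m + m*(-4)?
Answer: 15600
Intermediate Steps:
T(m) = -3*m (T(m) = m - 4*m = -3*m)
H(U) = -6 + 2*U
x(M, u) = -60 (x(M, u) = (4*5)*(5*(-1) + 2) = 20*(-5 + 2) = 20*(-3) = -60)
(T(-7) + 44)*(H(1)*x(-1, 5)) = (-3*(-7) + 44)*((-6 + 2*1)*(-60)) = (21 + 44)*((-6 + 2)*(-60)) = 65*(-4*(-60)) = 65*240 = 15600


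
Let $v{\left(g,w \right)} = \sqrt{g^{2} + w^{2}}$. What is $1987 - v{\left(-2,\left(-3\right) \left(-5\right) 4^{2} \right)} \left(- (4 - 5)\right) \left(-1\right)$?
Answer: $1987 + 2 \sqrt{14401} \approx 2227.0$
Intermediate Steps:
$1987 - v{\left(-2,\left(-3\right) \left(-5\right) 4^{2} \right)} \left(- (4 - 5)\right) \left(-1\right) = 1987 - \sqrt{\left(-2\right)^{2} + \left(\left(-3\right) \left(-5\right) 4^{2}\right)^{2}} \left(- (4 - 5)\right) \left(-1\right) = 1987 - \sqrt{4 + \left(15 \cdot 16\right)^{2}} \left(\left(-1\right) \left(-1\right)\right) \left(-1\right) = 1987 - \sqrt{4 + 240^{2}} \cdot 1 \left(-1\right) = 1987 - \sqrt{4 + 57600} \cdot 1 \left(-1\right) = 1987 - \sqrt{57604} \cdot 1 \left(-1\right) = 1987 - 2 \sqrt{14401} \cdot 1 \left(-1\right) = 1987 - 2 \sqrt{14401} \left(-1\right) = 1987 - - 2 \sqrt{14401} = 1987 + 2 \sqrt{14401}$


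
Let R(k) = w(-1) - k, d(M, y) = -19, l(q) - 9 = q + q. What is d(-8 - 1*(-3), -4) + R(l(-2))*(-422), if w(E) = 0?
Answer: 2091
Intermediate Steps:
l(q) = 9 + 2*q (l(q) = 9 + (q + q) = 9 + 2*q)
R(k) = -k (R(k) = 0 - k = -k)
d(-8 - 1*(-3), -4) + R(l(-2))*(-422) = -19 - (9 + 2*(-2))*(-422) = -19 - (9 - 4)*(-422) = -19 - 1*5*(-422) = -19 - 5*(-422) = -19 + 2110 = 2091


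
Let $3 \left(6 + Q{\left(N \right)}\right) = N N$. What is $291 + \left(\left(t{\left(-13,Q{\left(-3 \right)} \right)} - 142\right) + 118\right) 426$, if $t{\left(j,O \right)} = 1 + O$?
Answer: $-10785$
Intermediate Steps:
$Q{\left(N \right)} = -6 + \frac{N^{2}}{3}$ ($Q{\left(N \right)} = -6 + \frac{N N}{3} = -6 + \frac{N^{2}}{3}$)
$291 + \left(\left(t{\left(-13,Q{\left(-3 \right)} \right)} - 142\right) + 118\right) 426 = 291 + \left(\left(\left(1 - \left(6 - \frac{\left(-3\right)^{2}}{3}\right)\right) - 142\right) + 118\right) 426 = 291 + \left(\left(\left(1 + \left(-6 + \frac{1}{3} \cdot 9\right)\right) - 142\right) + 118\right) 426 = 291 + \left(\left(\left(1 + \left(-6 + 3\right)\right) - 142\right) + 118\right) 426 = 291 + \left(\left(\left(1 - 3\right) - 142\right) + 118\right) 426 = 291 + \left(\left(-2 - 142\right) + 118\right) 426 = 291 + \left(-144 + 118\right) 426 = 291 - 11076 = -10785$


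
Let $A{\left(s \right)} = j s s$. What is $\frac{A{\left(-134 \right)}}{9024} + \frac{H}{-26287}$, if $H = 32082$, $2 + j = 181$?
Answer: $\frac{21050042405}{59303472} \approx 354.95$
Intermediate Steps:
$j = 179$ ($j = -2 + 181 = 179$)
$A{\left(s \right)} = 179 s^{2}$ ($A{\left(s \right)} = 179 s s = 179 s^{2}$)
$\frac{A{\left(-134 \right)}}{9024} + \frac{H}{-26287} = \frac{179 \left(-134\right)^{2}}{9024} + \frac{32082}{-26287} = 179 \cdot 17956 \cdot \frac{1}{9024} + 32082 \left(- \frac{1}{26287}\right) = 3214124 \cdot \frac{1}{9024} - \frac{32082}{26287} = \frac{803531}{2256} - \frac{32082}{26287} = \frac{21050042405}{59303472}$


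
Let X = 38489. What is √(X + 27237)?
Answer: √65726 ≈ 256.37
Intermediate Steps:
√(X + 27237) = √(38489 + 27237) = √65726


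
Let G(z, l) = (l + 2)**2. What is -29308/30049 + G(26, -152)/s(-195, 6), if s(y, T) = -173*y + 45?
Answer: -5232029/16917587 ≈ -0.30927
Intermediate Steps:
s(y, T) = 45 - 173*y
G(z, l) = (2 + l)**2
-29308/30049 + G(26, -152)/s(-195, 6) = -29308/30049 + (2 - 152)**2/(45 - 173*(-195)) = -29308*1/30049 + (-150)**2/(45 + 33735) = -29308/30049 + 22500/33780 = -29308/30049 + 22500*(1/33780) = -29308/30049 + 375/563 = -5232029/16917587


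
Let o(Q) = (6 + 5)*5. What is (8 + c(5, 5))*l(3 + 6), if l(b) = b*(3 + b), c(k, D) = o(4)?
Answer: 6804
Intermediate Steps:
o(Q) = 55 (o(Q) = 11*5 = 55)
c(k, D) = 55
(8 + c(5, 5))*l(3 + 6) = (8 + 55)*((3 + 6)*(3 + (3 + 6))) = 63*(9*(3 + 9)) = 63*(9*12) = 63*108 = 6804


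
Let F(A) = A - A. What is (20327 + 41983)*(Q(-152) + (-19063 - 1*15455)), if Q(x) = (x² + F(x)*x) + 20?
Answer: -709960140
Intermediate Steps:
F(A) = 0
Q(x) = 20 + x² (Q(x) = (x² + 0*x) + 20 = (x² + 0) + 20 = x² + 20 = 20 + x²)
(20327 + 41983)*(Q(-152) + (-19063 - 1*15455)) = (20327 + 41983)*((20 + (-152)²) + (-19063 - 1*15455)) = 62310*((20 + 23104) + (-19063 - 15455)) = 62310*(23124 - 34518) = 62310*(-11394) = -709960140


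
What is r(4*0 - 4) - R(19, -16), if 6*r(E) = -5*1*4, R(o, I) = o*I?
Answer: 902/3 ≈ 300.67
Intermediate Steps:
R(o, I) = I*o
r(E) = -10/3 (r(E) = (-5*1*4)/6 = (-5*4)/6 = (⅙)*(-20) = -10/3)
r(4*0 - 4) - R(19, -16) = -10/3 - (-16)*19 = -10/3 - 1*(-304) = -10/3 + 304 = 902/3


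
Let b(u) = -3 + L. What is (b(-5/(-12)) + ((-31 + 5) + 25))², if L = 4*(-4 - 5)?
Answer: 1600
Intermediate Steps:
L = -36 (L = 4*(-9) = -36)
b(u) = -39 (b(u) = -3 - 36 = -39)
(b(-5/(-12)) + ((-31 + 5) + 25))² = (-39 + ((-31 + 5) + 25))² = (-39 + (-26 + 25))² = (-39 - 1)² = (-40)² = 1600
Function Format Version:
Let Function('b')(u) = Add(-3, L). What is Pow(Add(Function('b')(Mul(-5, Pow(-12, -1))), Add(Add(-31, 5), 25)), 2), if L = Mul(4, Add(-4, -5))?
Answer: 1600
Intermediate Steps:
L = -36 (L = Mul(4, -9) = -36)
Function('b')(u) = -39 (Function('b')(u) = Add(-3, -36) = -39)
Pow(Add(Function('b')(Mul(-5, Pow(-12, -1))), Add(Add(-31, 5), 25)), 2) = Pow(Add(-39, Add(Add(-31, 5), 25)), 2) = Pow(Add(-39, Add(-26, 25)), 2) = Pow(Add(-39, -1), 2) = Pow(-40, 2) = 1600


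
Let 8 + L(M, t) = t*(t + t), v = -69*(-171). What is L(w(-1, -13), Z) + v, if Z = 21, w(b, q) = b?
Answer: 12673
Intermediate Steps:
v = 11799
L(M, t) = -8 + 2*t**2 (L(M, t) = -8 + t*(t + t) = -8 + t*(2*t) = -8 + 2*t**2)
L(w(-1, -13), Z) + v = (-8 + 2*21**2) + 11799 = (-8 + 2*441) + 11799 = (-8 + 882) + 11799 = 874 + 11799 = 12673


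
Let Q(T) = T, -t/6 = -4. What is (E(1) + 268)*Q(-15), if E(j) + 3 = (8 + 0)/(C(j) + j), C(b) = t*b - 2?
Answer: -91545/23 ≈ -3980.2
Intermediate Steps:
t = 24 (t = -6*(-4) = 24)
C(b) = -2 + 24*b (C(b) = 24*b - 2 = -2 + 24*b)
E(j) = -3 + 8/(-2 + 25*j) (E(j) = -3 + (8 + 0)/((-2 + 24*j) + j) = -3 + 8/(-2 + 25*j))
(E(1) + 268)*Q(-15) = ((14 - 75*1)/(-2 + 25*1) + 268)*(-15) = ((14 - 75)/(-2 + 25) + 268)*(-15) = (-61/23 + 268)*(-15) = (6103/23)*(-15) = -91545/23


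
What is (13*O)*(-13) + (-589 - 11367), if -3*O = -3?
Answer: -12125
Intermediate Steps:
O = 1 (O = -⅓*(-3) = 1)
(13*O)*(-13) + (-589 - 11367) = (13*1)*(-13) + (-589 - 11367) = 13*(-13) - 11956 = -169 - 11956 = -12125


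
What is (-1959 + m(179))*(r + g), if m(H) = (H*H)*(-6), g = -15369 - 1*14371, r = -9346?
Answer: 7590696630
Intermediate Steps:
g = -29740 (g = -15369 - 14371 = -29740)
m(H) = -6*H² (m(H) = H²*(-6) = -6*H²)
(-1959 + m(179))*(r + g) = (-1959 - 6*179²)*(-9346 - 29740) = (-1959 - 6*32041)*(-39086) = (-1959 - 192246)*(-39086) = -194205*(-39086) = 7590696630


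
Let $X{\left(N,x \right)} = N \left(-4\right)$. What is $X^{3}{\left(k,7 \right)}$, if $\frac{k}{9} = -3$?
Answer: $1259712$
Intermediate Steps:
$k = -27$ ($k = 9 \left(-3\right) = -27$)
$X{\left(N,x \right)} = - 4 N$
$X^{3}{\left(k,7 \right)} = \left(\left(-4\right) \left(-27\right)\right)^{3} = 108^{3} = 1259712$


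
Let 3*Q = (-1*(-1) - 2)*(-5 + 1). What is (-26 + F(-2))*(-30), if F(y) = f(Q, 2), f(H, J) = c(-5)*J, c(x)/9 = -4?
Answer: 2940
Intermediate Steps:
c(x) = -36 (c(x) = 9*(-4) = -36)
Q = 4/3 (Q = ((-1*(-1) - 2)*(-5 + 1))/3 = ((1 - 2)*(-4))/3 = (-1*(-4))/3 = (⅓)*4 = 4/3 ≈ 1.3333)
f(H, J) = -36*J
F(y) = -72 (F(y) = -36*2 = -72)
(-26 + F(-2))*(-30) = (-26 - 72)*(-30) = -98*(-30) = 2940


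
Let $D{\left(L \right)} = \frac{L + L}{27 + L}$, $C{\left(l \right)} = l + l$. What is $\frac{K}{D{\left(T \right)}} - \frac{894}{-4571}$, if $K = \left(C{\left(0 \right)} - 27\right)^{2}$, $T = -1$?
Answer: $- \frac{43318473}{4571} \approx -9476.8$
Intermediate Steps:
$C{\left(l \right)} = 2 l$
$K = 729$ ($K = \left(2 \cdot 0 - 27\right)^{2} = \left(0 - 27\right)^{2} = \left(-27\right)^{2} = 729$)
$D{\left(L \right)} = \frac{2 L}{27 + L}$
$\frac{K}{D{\left(T \right)}} - \frac{894}{-4571} = \frac{729}{2 \left(-1\right) \frac{1}{27 - 1}} - \frac{894}{-4571} = \frac{729}{2 \left(-1\right) \frac{1}{26}} - - \frac{894}{4571} = \frac{729}{2 \left(-1\right) \frac{1}{26}} + \frac{894}{4571} = \frac{729}{- \frac{1}{13}} + \frac{894}{4571} = 729 \left(-13\right) + \frac{894}{4571} = -9477 + \frac{894}{4571} = - \frac{43318473}{4571}$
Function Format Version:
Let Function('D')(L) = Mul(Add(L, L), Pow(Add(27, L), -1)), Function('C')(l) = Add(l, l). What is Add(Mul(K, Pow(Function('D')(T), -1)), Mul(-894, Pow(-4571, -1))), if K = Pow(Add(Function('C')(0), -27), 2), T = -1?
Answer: Rational(-43318473, 4571) ≈ -9476.8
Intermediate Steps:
Function('C')(l) = Mul(2, l)
K = 729 (K = Pow(Add(Mul(2, 0), -27), 2) = Pow(Add(0, -27), 2) = Pow(-27, 2) = 729)
Function('D')(L) = Mul(2, L, Pow(Add(27, L), -1)) (Function('D')(L) = Mul(Mul(2, L), Pow(Add(27, L), -1)) = Mul(2, L, Pow(Add(27, L), -1)))
Add(Mul(K, Pow(Function('D')(T), -1)), Mul(-894, Pow(-4571, -1))) = Add(Mul(729, Pow(Mul(2, -1, Pow(Add(27, -1), -1)), -1)), Mul(-894, Pow(-4571, -1))) = Add(Mul(729, Pow(Mul(2, -1, Pow(26, -1)), -1)), Mul(-894, Rational(-1, 4571))) = Add(Mul(729, Pow(Mul(2, -1, Rational(1, 26)), -1)), Rational(894, 4571)) = Add(Mul(729, Pow(Rational(-1, 13), -1)), Rational(894, 4571)) = Add(Mul(729, -13), Rational(894, 4571)) = Add(-9477, Rational(894, 4571)) = Rational(-43318473, 4571)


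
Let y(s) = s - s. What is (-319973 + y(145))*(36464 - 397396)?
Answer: 115488494836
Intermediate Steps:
y(s) = 0
(-319973 + y(145))*(36464 - 397396) = (-319973 + 0)*(36464 - 397396) = -319973*(-360932) = 115488494836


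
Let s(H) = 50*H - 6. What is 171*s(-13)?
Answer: -112176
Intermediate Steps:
s(H) = -6 + 50*H
171*s(-13) = 171*(-6 + 50*(-13)) = 171*(-6 - 650) = 171*(-656) = -112176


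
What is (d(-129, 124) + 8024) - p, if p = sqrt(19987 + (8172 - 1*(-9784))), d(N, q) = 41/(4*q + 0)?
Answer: 3979945/496 - sqrt(37943) ≈ 7829.3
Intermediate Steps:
d(N, q) = 41/(4*q) (d(N, q) = 41/((4*q)) = 41*(1/(4*q)) = 41/(4*q))
p = sqrt(37943) (p = sqrt(19987 + (8172 + 9784)) = sqrt(19987 + 17956) = sqrt(37943) ≈ 194.79)
(d(-129, 124) + 8024) - p = ((41/4)/124 + 8024) - sqrt(37943) = ((41/4)*(1/124) + 8024) - sqrt(37943) = (41/496 + 8024) - sqrt(37943) = 3979945/496 - sqrt(37943)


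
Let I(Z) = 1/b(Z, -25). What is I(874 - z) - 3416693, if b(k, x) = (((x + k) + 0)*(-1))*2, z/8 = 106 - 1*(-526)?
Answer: -28748054901/8414 ≈ -3.4167e+6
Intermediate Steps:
z = 5056 (z = 8*(106 - 1*(-526)) = 8*(106 + 526) = 8*632 = 5056)
b(k, x) = -2*k - 2*x (b(k, x) = (((k + x) + 0)*(-1))*2 = ((k + x)*(-1))*2 = (-k - x)*2 = -2*k - 2*x)
I(Z) = 1/(50 - 2*Z) (I(Z) = 1/(-2*Z - 2*(-25)) = 1/(-2*Z + 50) = 1/(50 - 2*Z))
I(874 - z) - 3416693 = -1/(-50 + 2*(874 - 1*5056)) - 3416693 = -1/(-50 + 2*(874 - 5056)) - 3416693 = -1/(-50 + 2*(-4182)) - 3416693 = -1/(-50 - 8364) - 3416693 = -1/(-8414) - 3416693 = -1*(-1/8414) - 3416693 = 1/8414 - 3416693 = -28748054901/8414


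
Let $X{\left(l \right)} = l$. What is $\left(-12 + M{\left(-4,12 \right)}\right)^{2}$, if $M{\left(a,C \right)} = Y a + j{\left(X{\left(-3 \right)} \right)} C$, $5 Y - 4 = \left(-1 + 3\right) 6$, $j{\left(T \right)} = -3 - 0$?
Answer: $\frac{92416}{25} \approx 3696.6$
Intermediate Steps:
$j{\left(T \right)} = -3$ ($j{\left(T \right)} = -3 + 0 = -3$)
$Y = \frac{16}{5}$ ($Y = \frac{4}{5} + \frac{\left(-1 + 3\right) 6}{5} = \frac{4}{5} + \frac{2 \cdot 6}{5} = \frac{4}{5} + \frac{1}{5} \cdot 12 = \frac{4}{5} + \frac{12}{5} = \frac{16}{5} \approx 3.2$)
$M{\left(a,C \right)} = - 3 C + \frac{16 a}{5}$ ($M{\left(a,C \right)} = \frac{16 a}{5} - 3 C = - 3 C + \frac{16 a}{5}$)
$\left(-12 + M{\left(-4,12 \right)}\right)^{2} = \left(-12 + \left(\left(-3\right) 12 + \frac{16}{5} \left(-4\right)\right)\right)^{2} = \left(-12 - \frac{244}{5}\right)^{2} = \left(- \frac{304}{5}\right)^{2} = \frac{92416}{25}$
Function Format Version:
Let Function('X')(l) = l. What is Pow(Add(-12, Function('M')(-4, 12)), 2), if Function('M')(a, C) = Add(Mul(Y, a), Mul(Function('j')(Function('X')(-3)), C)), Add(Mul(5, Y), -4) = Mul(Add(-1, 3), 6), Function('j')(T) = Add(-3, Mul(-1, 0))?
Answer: Rational(92416, 25) ≈ 3696.6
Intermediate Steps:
Function('j')(T) = -3 (Function('j')(T) = Add(-3, 0) = -3)
Y = Rational(16, 5) (Y = Add(Rational(4, 5), Mul(Rational(1, 5), Mul(Add(-1, 3), 6))) = Add(Rational(4, 5), Mul(Rational(1, 5), Mul(2, 6))) = Add(Rational(4, 5), Mul(Rational(1, 5), 12)) = Add(Rational(4, 5), Rational(12, 5)) = Rational(16, 5) ≈ 3.2000)
Function('M')(a, C) = Add(Mul(-3, C), Mul(Rational(16, 5), a)) (Function('M')(a, C) = Add(Mul(Rational(16, 5), a), Mul(-3, C)) = Add(Mul(-3, C), Mul(Rational(16, 5), a)))
Pow(Add(-12, Function('M')(-4, 12)), 2) = Pow(Add(-12, Add(Mul(-3, 12), Mul(Rational(16, 5), -4))), 2) = Pow(Add(-12, Add(-36, Rational(-64, 5))), 2) = Pow(Add(-12, Rational(-244, 5)), 2) = Pow(Rational(-304, 5), 2) = Rational(92416, 25)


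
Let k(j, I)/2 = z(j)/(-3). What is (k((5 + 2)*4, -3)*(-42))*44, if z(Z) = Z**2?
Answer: 965888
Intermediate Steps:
k(j, I) = -2*j**2/3 (k(j, I) = 2*(j**2/(-3)) = 2*(j**2*(-1/3)) = 2*(-j**2/3) = -2*j**2/3)
(k((5 + 2)*4, -3)*(-42))*44 = (-2*16*(5 + 2)**2/3*(-42))*44 = (-2*(7*4)**2/3*(-42))*44 = (-2/3*28**2*(-42))*44 = (-2/3*784*(-42))*44 = -1568/3*(-42)*44 = 21952*44 = 965888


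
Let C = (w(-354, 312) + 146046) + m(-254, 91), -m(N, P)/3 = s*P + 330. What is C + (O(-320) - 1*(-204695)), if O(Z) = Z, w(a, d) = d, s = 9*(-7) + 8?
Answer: 364758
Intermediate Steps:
s = -55 (s = -63 + 8 = -55)
m(N, P) = -990 + 165*P (m(N, P) = -3*(-55*P + 330) = -3*(330 - 55*P) = -990 + 165*P)
C = 160383 (C = (312 + 146046) + (-990 + 165*91) = 146358 + (-990 + 15015) = 146358 + 14025 = 160383)
C + (O(-320) - 1*(-204695)) = 160383 + (-320 - 1*(-204695)) = 160383 + (-320 + 204695) = 160383 + 204375 = 364758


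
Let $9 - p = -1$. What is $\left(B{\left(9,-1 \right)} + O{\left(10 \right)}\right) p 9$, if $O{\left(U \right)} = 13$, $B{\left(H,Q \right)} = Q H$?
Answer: $360$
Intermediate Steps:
$p = 10$ ($p = 9 - -1 = 9 + 1 = 10$)
$B{\left(H,Q \right)} = H Q$
$\left(B{\left(9,-1 \right)} + O{\left(10 \right)}\right) p 9 = \left(9 \left(-1\right) + 13\right) 10 \cdot 9 = \left(-9 + 13\right) 90 = 4 \cdot 90 = 360$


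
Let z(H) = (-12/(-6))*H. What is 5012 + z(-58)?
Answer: 4896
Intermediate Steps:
z(H) = 2*H (z(H) = (-12*(-1/6))*H = 2*H)
5012 + z(-58) = 5012 + 2*(-58) = 5012 - 116 = 4896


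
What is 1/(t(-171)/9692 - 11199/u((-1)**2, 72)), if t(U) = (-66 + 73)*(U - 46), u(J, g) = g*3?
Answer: -174456/9072401 ≈ -0.019229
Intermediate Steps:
u(J, g) = 3*g
t(U) = -322 + 7*U (t(U) = 7*(-46 + U) = -322 + 7*U)
1/(t(-171)/9692 - 11199/u((-1)**2, 72)) = 1/((-322 + 7*(-171))/9692 - 11199/(3*72)) = 1/((-322 - 1197)*(1/9692) - 11199/216) = 1/(-1519*1/9692 - 11199*1/216) = 1/(-1519/9692 - 3733/72) = 1/(-9072401/174456) = -174456/9072401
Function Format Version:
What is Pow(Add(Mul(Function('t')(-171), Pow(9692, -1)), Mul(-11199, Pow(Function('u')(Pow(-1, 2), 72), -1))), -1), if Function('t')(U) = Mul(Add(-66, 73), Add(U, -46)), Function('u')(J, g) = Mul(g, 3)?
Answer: Rational(-174456, 9072401) ≈ -0.019229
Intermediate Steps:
Function('u')(J, g) = Mul(3, g)
Function('t')(U) = Add(-322, Mul(7, U)) (Function('t')(U) = Mul(7, Add(-46, U)) = Add(-322, Mul(7, U)))
Pow(Add(Mul(Function('t')(-171), Pow(9692, -1)), Mul(-11199, Pow(Function('u')(Pow(-1, 2), 72), -1))), -1) = Pow(Add(Mul(Add(-322, Mul(7, -171)), Pow(9692, -1)), Mul(-11199, Pow(Mul(3, 72), -1))), -1) = Pow(Add(Mul(Add(-322, -1197), Rational(1, 9692)), Mul(-11199, Pow(216, -1))), -1) = Pow(Add(Mul(-1519, Rational(1, 9692)), Mul(-11199, Rational(1, 216))), -1) = Pow(Add(Rational(-1519, 9692), Rational(-3733, 72)), -1) = Pow(Rational(-9072401, 174456), -1) = Rational(-174456, 9072401)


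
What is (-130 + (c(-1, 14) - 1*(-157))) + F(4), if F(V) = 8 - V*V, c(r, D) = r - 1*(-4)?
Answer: 22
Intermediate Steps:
c(r, D) = 4 + r (c(r, D) = r + 4 = 4 + r)
F(V) = 8 - V²
(-130 + (c(-1, 14) - 1*(-157))) + F(4) = (-130 + ((4 - 1) - 1*(-157))) + (8 - 1*4²) = (-130 + (3 + 157)) + (8 - 1*16) = (-130 + 160) + (8 - 16) = 30 - 8 = 22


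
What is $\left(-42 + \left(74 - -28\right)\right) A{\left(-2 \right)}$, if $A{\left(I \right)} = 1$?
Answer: $60$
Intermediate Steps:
$\left(-42 + \left(74 - -28\right)\right) A{\left(-2 \right)} = \left(-42 + \left(74 - -28\right)\right) 1 = \left(-42 + \left(74 + 28\right)\right) 1 = \left(-42 + 102\right) 1 = 60 \cdot 1 = 60$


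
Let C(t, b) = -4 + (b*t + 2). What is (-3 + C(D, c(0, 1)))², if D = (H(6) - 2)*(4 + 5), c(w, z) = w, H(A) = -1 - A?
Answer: 25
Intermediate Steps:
D = -81 (D = ((-1 - 1*6) - 2)*(4 + 5) = ((-1 - 6) - 2)*9 = (-7 - 2)*9 = -9*9 = -81)
C(t, b) = -2 + b*t (C(t, b) = -4 + (2 + b*t) = -2 + b*t)
(-3 + C(D, c(0, 1)))² = (-3 + (-2 + 0*(-81)))² = (-3 + (-2 + 0))² = (-3 - 2)² = (-5)² = 25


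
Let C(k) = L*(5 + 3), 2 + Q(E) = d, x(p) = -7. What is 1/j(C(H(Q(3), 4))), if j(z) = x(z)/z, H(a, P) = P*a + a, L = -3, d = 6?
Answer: 24/7 ≈ 3.4286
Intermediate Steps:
Q(E) = 4 (Q(E) = -2 + 6 = 4)
H(a, P) = a + P*a
C(k) = -24 (C(k) = -3*(5 + 3) = -3*8 = -24)
j(z) = -7/z
1/j(C(H(Q(3), 4))) = 1/(-7/(-24)) = 1/(-7*(-1/24)) = 1/(7/24) = 24/7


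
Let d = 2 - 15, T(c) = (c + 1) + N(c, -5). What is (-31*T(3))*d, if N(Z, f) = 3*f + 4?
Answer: -2821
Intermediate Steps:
N(Z, f) = 4 + 3*f
T(c) = -10 + c (T(c) = (c + 1) + (4 + 3*(-5)) = (1 + c) + (4 - 15) = (1 + c) - 11 = -10 + c)
d = -13
(-31*T(3))*d = -31*(-10 + 3)*(-13) = -31*(-7)*(-13) = 217*(-13) = -2821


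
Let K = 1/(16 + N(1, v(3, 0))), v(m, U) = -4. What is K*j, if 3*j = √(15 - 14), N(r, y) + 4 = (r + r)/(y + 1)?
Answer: 1/34 ≈ 0.029412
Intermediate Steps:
N(r, y) = -4 + 2*r/(1 + y) (N(r, y) = -4 + (r + r)/(y + 1) = -4 + (2*r)/(1 + y) = -4 + 2*r/(1 + y))
K = 3/34 (K = 1/(16 + 2*(-2 + 1 - 2*(-4))/(1 - 4)) = 1/(16 + 2*(-2 + 1 + 8)/(-3)) = 1/(16 + 2*(-⅓)*7) = 1/(16 - 14/3) = 1/(34/3) = 3/34 ≈ 0.088235)
j = ⅓ (j = √(15 - 14)/3 = √1/3 = (⅓)*1 = ⅓ ≈ 0.33333)
K*j = (3/34)*(⅓) = 1/34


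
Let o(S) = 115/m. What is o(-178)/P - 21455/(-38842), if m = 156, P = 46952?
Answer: 78575935895/142249347552 ≈ 0.55238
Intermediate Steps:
o(S) = 115/156
o(-178)/P - 21455/(-38842) = (115/156)/46952 - 21455/(-38842) = (115/156)*(1/46952) - 21455*(-1/38842) = 115/7324512 + 21455/38842 = 78575935895/142249347552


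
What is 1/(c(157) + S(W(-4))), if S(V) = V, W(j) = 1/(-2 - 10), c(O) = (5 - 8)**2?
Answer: 12/107 ≈ 0.11215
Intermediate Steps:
c(O) = 9 (c(O) = (-3)**2 = 9)
W(j) = -1/12 (W(j) = 1/(-12) = -1/12)
1/(c(157) + S(W(-4))) = 1/(9 - 1/12) = 1/(107/12) = 12/107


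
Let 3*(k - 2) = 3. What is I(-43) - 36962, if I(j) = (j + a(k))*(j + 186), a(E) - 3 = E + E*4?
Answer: -40537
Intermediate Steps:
k = 3 (k = 2 + (1/3)*3 = 2 + 1 = 3)
a(E) = 3 + 5*E (a(E) = 3 + (E + E*4) = 3 + (E + 4*E) = 3 + 5*E)
I(j) = (18 + j)*(186 + j) (I(j) = (j + (3 + 5*3))*(j + 186) = (j + (3 + 15))*(186 + j) = (j + 18)*(186 + j) = (18 + j)*(186 + j))
I(-43) - 36962 = (3348 + (-43)**2 + 204*(-43)) - 36962 = (3348 + 1849 - 8772) - 36962 = -3575 - 36962 = -40537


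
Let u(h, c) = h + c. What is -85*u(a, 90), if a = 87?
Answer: -15045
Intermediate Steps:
u(h, c) = c + h
-85*u(a, 90) = -85*(90 + 87) = -85*177 = -15045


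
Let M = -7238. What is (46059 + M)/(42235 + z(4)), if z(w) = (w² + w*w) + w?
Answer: 38821/42271 ≈ 0.91838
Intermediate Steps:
z(w) = w + 2*w² (z(w) = (w² + w²) + w = 2*w² + w = w + 2*w²)
(46059 + M)/(42235 + z(4)) = (46059 - 7238)/(42235 + 4*(1 + 2*4)) = 38821/(42235 + 4*(1 + 8)) = 38821/(42235 + 4*9) = 38821/(42235 + 36) = 38821/42271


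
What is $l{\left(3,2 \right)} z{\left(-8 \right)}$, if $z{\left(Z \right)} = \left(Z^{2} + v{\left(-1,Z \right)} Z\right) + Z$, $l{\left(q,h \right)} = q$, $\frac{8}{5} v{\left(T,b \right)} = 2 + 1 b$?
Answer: $258$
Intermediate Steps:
$v{\left(T,b \right)} = \frac{5}{4} + \frac{5 b}{8}$ ($v{\left(T,b \right)} = \frac{5 \left(2 + 1 b\right)}{8} = \frac{5 \left(2 + b\right)}{8} = \frac{5}{4} + \frac{5 b}{8}$)
$z{\left(Z \right)} = Z + Z^{2} + Z \left(\frac{5}{4} + \frac{5 Z}{8}\right)$ ($z{\left(Z \right)} = \left(Z^{2} + \left(\frac{5}{4} + \frac{5 Z}{8}\right) Z\right) + Z = \left(Z^{2} + Z \left(\frac{5}{4} + \frac{5 Z}{8}\right)\right) + Z = Z + Z^{2} + Z \left(\frac{5}{4} + \frac{5 Z}{8}\right)$)
$l{\left(3,2 \right)} z{\left(-8 \right)} = 3 \cdot \frac{1}{8} \left(-8\right) \left(18 + 13 \left(-8\right)\right) = 3 \cdot \frac{1}{8} \left(-8\right) \left(18 - 104\right) = 3 \cdot \frac{1}{8} \left(-8\right) \left(-86\right) = 3 \cdot 86 = 258$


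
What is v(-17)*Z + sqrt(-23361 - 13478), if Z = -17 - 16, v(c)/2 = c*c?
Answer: -19074 + I*sqrt(36839) ≈ -19074.0 + 191.93*I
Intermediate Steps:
v(c) = 2*c**2 (v(c) = 2*(c*c) = 2*c**2)
Z = -33
v(-17)*Z + sqrt(-23361 - 13478) = (2*(-17)**2)*(-33) + sqrt(-23361 - 13478) = (2*289)*(-33) + sqrt(-36839) = 578*(-33) + I*sqrt(36839) = -19074 + I*sqrt(36839)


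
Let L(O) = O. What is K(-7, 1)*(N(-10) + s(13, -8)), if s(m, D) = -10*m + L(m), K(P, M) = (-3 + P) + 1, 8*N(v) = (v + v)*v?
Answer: 828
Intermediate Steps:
N(v) = v**2/4 (N(v) = ((v + v)*v)/8 = ((2*v)*v)/8 = (2*v**2)/8 = v**2/4)
K(P, M) = -2 + P
s(m, D) = -9*m (s(m, D) = -10*m + m = -9*m)
K(-7, 1)*(N(-10) + s(13, -8)) = (-2 - 7)*((1/4)*(-10)**2 - 9*13) = -9*((1/4)*100 - 117) = -9*(25 - 117) = -9*(-92) = 828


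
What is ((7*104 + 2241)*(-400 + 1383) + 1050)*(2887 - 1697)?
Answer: 3474296630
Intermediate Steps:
((7*104 + 2241)*(-400 + 1383) + 1050)*(2887 - 1697) = ((728 + 2241)*983 + 1050)*1190 = (2969*983 + 1050)*1190 = (2918527 + 1050)*1190 = 2919577*1190 = 3474296630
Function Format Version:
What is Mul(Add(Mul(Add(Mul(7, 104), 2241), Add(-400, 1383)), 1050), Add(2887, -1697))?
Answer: 3474296630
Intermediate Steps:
Mul(Add(Mul(Add(Mul(7, 104), 2241), Add(-400, 1383)), 1050), Add(2887, -1697)) = Mul(Add(Mul(Add(728, 2241), 983), 1050), 1190) = Mul(Add(Mul(2969, 983), 1050), 1190) = Mul(Add(2918527, 1050), 1190) = Mul(2919577, 1190) = 3474296630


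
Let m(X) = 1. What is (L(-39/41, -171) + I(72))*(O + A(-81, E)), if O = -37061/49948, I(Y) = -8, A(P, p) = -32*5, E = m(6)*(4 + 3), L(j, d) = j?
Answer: 2946547947/2047868 ≈ 1438.8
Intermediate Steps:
E = 7 (E = 1*(4 + 3) = 1*7 = 7)
A(P, p) = -160
O = -37061/49948 (O = -37061*1/49948 = -37061/49948 ≈ -0.74199)
(L(-39/41, -171) + I(72))*(O + A(-81, E)) = (-39/41 - 8)*(-37061/49948 - 160) = (-39*1/41 - 8)*(-8028741/49948) = (-39/41 - 8)*(-8028741/49948) = -367/41*(-8028741/49948) = 2946547947/2047868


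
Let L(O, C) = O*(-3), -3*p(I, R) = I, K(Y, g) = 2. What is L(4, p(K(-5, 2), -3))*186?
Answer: -2232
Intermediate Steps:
p(I, R) = -I/3
L(O, C) = -3*O
L(4, p(K(-5, 2), -3))*186 = -3*4*186 = -12*186 = -2232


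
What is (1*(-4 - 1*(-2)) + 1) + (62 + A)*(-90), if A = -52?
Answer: -901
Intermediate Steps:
(1*(-4 - 1*(-2)) + 1) + (62 + A)*(-90) = (1*(-4 - 1*(-2)) + 1) + (62 - 52)*(-90) = (1*(-4 + 2) + 1) + 10*(-90) = (1*(-2) + 1) - 900 = (-2 + 1) - 900 = -1 - 900 = -901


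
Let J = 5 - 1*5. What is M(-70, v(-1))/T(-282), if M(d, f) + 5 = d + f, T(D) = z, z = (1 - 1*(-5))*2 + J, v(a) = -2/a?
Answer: -73/12 ≈ -6.0833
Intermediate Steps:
J = 0 (J = 5 - 5 = 0)
z = 12 (z = (1 - 1*(-5))*2 + 0 = (1 + 5)*2 + 0 = 6*2 + 0 = 12 + 0 = 12)
T(D) = 12
M(d, f) = -5 + d + f (M(d, f) = -5 + (d + f) = -5 + d + f)
M(-70, v(-1))/T(-282) = (-5 - 70 - 2/(-1))/12 = (-5 - 70 - 2*(-1))*(1/12) = (-5 - 70 + 2)*(1/12) = -73*1/12 = -73/12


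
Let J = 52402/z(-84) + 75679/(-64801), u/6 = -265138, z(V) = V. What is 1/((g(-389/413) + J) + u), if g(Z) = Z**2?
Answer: -66318250614/105542320139545139 ≈ -6.2836e-7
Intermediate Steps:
u = -1590828 (u = 6*(-265138) = -1590828)
J = -243004217/388806 (J = 52402/(-84) + 75679/(-64801) = 52402*(-1/84) + 75679*(-1/64801) = -3743/6 - 75679/64801 = -243004217/388806 ≈ -625.00)
1/((g(-389/413) + J) + u) = 1/(((-389/413)**2 - 243004217/388806) - 1590828) = 1/((151321/170569 - 243004217/388806) - 1590828) = 1/(-41390151776747/66318250614 - 1590828) = 1/(-105542320139545139/66318250614) = -66318250614/105542320139545139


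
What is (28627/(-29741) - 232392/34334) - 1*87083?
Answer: -44465370004946/510563747 ≈ -87091.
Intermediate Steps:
(28627/(-29741) - 232392/34334) - 1*87083 = (28627*(-1/29741) - 232392*1/34334) - 87083 = (-28627/29741 - 116196/17167) - 87083 = -3947224945/510563747 - 87083 = -44465370004946/510563747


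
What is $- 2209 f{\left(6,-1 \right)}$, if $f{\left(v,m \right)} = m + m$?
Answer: $4418$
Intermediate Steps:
$f{\left(v,m \right)} = 2 m$
$- 2209 f{\left(6,-1 \right)} = - 2209 \cdot 2 \left(-1\right) = \left(-2209\right) \left(-2\right) = 4418$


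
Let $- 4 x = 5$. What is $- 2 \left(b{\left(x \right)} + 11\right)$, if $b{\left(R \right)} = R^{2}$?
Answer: $- \frac{201}{8} \approx -25.125$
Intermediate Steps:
$x = - \frac{5}{4}$ ($x = \left(- \frac{1}{4}\right) 5 = - \frac{5}{4} \approx -1.25$)
$- 2 \left(b{\left(x \right)} + 11\right) = - 2 \left(\left(- \frac{5}{4}\right)^{2} + 11\right) = - 2 \left(\frac{25}{16} + 11\right) = \left(-2\right) \frac{201}{16} = - \frac{201}{8}$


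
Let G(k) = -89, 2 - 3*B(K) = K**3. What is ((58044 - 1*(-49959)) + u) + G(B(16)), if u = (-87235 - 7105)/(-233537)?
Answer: 25202006158/233537 ≈ 1.0791e+5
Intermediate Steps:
B(K) = 2/3 - K**3/3
u = 94340/233537 (u = -94340*(-1/233537) = 94340/233537 ≈ 0.40396)
((58044 - 1*(-49959)) + u) + G(B(16)) = ((58044 - 1*(-49959)) + 94340/233537) - 89 = ((58044 + 49959) + 94340/233537) - 89 = (108003 + 94340/233537) - 89 = 25222790951/233537 - 89 = 25202006158/233537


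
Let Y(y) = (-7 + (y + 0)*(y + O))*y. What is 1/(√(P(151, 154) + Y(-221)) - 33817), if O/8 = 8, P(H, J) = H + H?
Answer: -33817/1151255677 - 2*I*√1916547/1151255677 ≈ -2.9374e-5 - 2.405e-6*I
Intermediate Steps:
P(H, J) = 2*H
O = 64 (O = 8*8 = 64)
Y(y) = y*(-7 + y*(64 + y)) (Y(y) = (-7 + (y + 0)*(y + 64))*y = (-7 + y*(64 + y))*y = y*(-7 + y*(64 + y)))
1/(√(P(151, 154) + Y(-221)) - 33817) = 1/(√(2*151 - 221*(-7 + (-221)² + 64*(-221))) - 33817) = 1/(√(302 - 221*(-7 + 48841 - 14144)) - 33817) = 1/(√(302 - 221*34690) - 33817) = 1/(√(302 - 7666490) - 33817) = 1/(√(-7666188) - 33817) = 1/(2*I*√1916547 - 33817) = 1/(-33817 + 2*I*√1916547)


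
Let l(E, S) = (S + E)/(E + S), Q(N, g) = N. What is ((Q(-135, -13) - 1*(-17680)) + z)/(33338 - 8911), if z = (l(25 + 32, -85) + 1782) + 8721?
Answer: 28049/24427 ≈ 1.1483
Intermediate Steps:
l(E, S) = 1 (l(E, S) = (E + S)/(E + S) = 1)
z = 10504 (z = (1 + 1782) + 8721 = 1783 + 8721 = 10504)
((Q(-135, -13) - 1*(-17680)) + z)/(33338 - 8911) = ((-135 - 1*(-17680)) + 10504)/(33338 - 8911) = ((-135 + 17680) + 10504)/24427 = (17545 + 10504)*(1/24427) = 28049*(1/24427) = 28049/24427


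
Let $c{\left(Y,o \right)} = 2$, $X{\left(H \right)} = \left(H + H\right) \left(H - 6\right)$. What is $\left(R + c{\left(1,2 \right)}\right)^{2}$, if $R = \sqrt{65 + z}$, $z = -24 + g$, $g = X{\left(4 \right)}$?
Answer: $49$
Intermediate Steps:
$X{\left(H \right)} = 2 H \left(-6 + H\right)$
$g = -16$ ($g = 2 \cdot 4 \left(-6 + 4\right) = 2 \cdot 4 \left(-2\right) = -16$)
$z = -40$ ($z = -24 - 16 = -40$)
$R = 5$ ($R = \sqrt{65 - 40} = \sqrt{25} = 5$)
$\left(R + c{\left(1,2 \right)}\right)^{2} = \left(5 + 2\right)^{2} = 7^{2} = 49$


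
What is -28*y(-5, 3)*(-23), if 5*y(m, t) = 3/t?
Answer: 644/5 ≈ 128.80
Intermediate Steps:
y(m, t) = 3/(5*t) (y(m, t) = (3/t)/5 = 3/(5*t))
-28*y(-5, 3)*(-23) = -84/(5*3)*(-23) = -28*1/5*(-23) = -28/5*(-23) = 644/5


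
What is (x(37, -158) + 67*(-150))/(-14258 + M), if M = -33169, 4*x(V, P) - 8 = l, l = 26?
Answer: 20083/94854 ≈ 0.21173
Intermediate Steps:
x(V, P) = 17/2 (x(V, P) = 2 + (1/4)*26 = 2 + 13/2 = 17/2)
(x(37, -158) + 67*(-150))/(-14258 + M) = (17/2 + 67*(-150))/(-14258 - 33169) = (17/2 - 10050)/(-47427) = -20083/2*(-1/47427) = 20083/94854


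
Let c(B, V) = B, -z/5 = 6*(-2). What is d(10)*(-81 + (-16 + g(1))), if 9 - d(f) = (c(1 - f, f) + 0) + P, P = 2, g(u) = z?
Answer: -592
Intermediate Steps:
z = 60 (z = -30*(-2) = -5*(-12) = 60)
g(u) = 60
d(f) = 6 + f (d(f) = 9 - (((1 - f) + 0) + 2) = 9 - ((1 - f) + 2) = 9 - (3 - f) = 9 + (-3 + f) = 6 + f)
d(10)*(-81 + (-16 + g(1))) = (6 + 10)*(-81 + (-16 + 60)) = 16*(-81 + 44) = 16*(-37) = -592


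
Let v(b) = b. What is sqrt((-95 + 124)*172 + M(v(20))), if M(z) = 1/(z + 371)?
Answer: 3*sqrt(84730091)/391 ≈ 70.626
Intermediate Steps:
M(z) = 1/(371 + z)
sqrt((-95 + 124)*172 + M(v(20))) = sqrt((-95 + 124)*172 + 1/(371 + 20)) = sqrt(29*172 + 1/391) = sqrt(4988 + 1/391) = sqrt(1950309/391) = 3*sqrt(84730091)/391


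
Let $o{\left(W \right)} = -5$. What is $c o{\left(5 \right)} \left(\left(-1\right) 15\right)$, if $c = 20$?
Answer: $1500$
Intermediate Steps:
$c o{\left(5 \right)} \left(\left(-1\right) 15\right) = 20 \left(-5\right) \left(\left(-1\right) 15\right) = \left(-100\right) \left(-15\right) = 1500$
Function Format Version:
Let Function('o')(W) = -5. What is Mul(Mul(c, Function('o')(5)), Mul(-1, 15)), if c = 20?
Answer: 1500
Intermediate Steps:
Mul(Mul(c, Function('o')(5)), Mul(-1, 15)) = Mul(Mul(20, -5), Mul(-1, 15)) = Mul(-100, -15) = 1500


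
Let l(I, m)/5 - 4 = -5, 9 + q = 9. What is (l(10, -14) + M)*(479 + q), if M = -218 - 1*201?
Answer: -203096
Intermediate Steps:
q = 0 (q = -9 + 9 = 0)
l(I, m) = -5 (l(I, m) = 20 + 5*(-5) = 20 - 25 = -5)
M = -419 (M = -218 - 201 = -419)
(l(10, -14) + M)*(479 + q) = (-5 - 419)*(479 + 0) = -424*479 = -203096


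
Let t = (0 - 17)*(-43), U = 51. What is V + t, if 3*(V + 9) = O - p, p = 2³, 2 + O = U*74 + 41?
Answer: 5971/3 ≈ 1990.3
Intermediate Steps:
O = 3813 (O = -2 + (51*74 + 41) = -2 + (3774 + 41) = -2 + 3815 = 3813)
p = 8
t = 731 (t = -17*(-43) = 731)
V = 3778/3 (V = -9 + (3813 - 1*8)/3 = -9 + (3813 - 8)/3 = -9 + (⅓)*3805 = -9 + 3805/3 = 3778/3 ≈ 1259.3)
V + t = 3778/3 + 731 = 5971/3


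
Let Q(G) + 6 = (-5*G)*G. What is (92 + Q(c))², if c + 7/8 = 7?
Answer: 42263001/4096 ≈ 10318.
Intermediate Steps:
c = 49/8 (c = -7/8 + 7 = 49/8 ≈ 6.1250)
Q(G) = -6 - 5*G² (Q(G) = -6 + (-5*G)*G = -6 - 5*G²)
(92 + Q(c))² = (92 + (-6 - 5*(49/8)²))² = (92 + (-6 - 5*2401/64))² = (92 + (-6 - 12005/64))² = (92 - 12389/64)² = (-6501/64)² = 42263001/4096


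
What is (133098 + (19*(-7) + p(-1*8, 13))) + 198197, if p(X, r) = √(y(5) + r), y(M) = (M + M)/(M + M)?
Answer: 331162 + √14 ≈ 3.3117e+5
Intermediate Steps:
y(M) = 1 (y(M) = (2*M)/((2*M)) = (2*M)*(1/(2*M)) = 1)
p(X, r) = √(1 + r)
(133098 + (19*(-7) + p(-1*8, 13))) + 198197 = (133098 + (19*(-7) + √(1 + 13))) + 198197 = (133098 + (-133 + √14)) + 198197 = (132965 + √14) + 198197 = 331162 + √14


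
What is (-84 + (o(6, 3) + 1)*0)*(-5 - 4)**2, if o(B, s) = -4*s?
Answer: -6804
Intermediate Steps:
(-84 + (o(6, 3) + 1)*0)*(-5 - 4)**2 = (-84 + (-4*3 + 1)*0)*(-5 - 4)**2 = (-84 + (-12 + 1)*0)*(-9)**2 = (-84 - 11*0)*81 = (-84 + 0)*81 = -84*81 = -6804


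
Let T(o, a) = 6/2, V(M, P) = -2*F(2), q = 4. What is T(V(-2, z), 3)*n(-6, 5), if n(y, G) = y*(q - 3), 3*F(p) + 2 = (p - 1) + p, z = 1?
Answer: -18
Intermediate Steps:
F(p) = -1 + 2*p/3 (F(p) = -⅔ + ((p - 1) + p)/3 = -⅔ + ((-1 + p) + p)/3 = -⅔ + (-1 + 2*p)/3 = -⅔ + (-⅓ + 2*p/3) = -1 + 2*p/3)
V(M, P) = -⅔ (V(M, P) = -2*(-1 + (⅔)*2) = -2*(-1 + 4/3) = -2*⅓ = -⅔)
T(o, a) = 3 (T(o, a) = 6*(½) = 3)
n(y, G) = y (n(y, G) = y*(4 - 3) = y*1 = y)
T(V(-2, z), 3)*n(-6, 5) = 3*(-6) = -18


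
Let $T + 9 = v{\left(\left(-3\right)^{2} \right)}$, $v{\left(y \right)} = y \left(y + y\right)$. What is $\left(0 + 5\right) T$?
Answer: $765$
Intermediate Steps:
$v{\left(y \right)} = 2 y^{2}$ ($v{\left(y \right)} = y 2 y = 2 y^{2}$)
$T = 153$ ($T = -9 + 2 \left(\left(-3\right)^{2}\right)^{2} = -9 + 2 \cdot 9^{2} = -9 + 2 \cdot 81 = -9 + 162 = 153$)
$\left(0 + 5\right) T = \left(0 + 5\right) 153 = 5 \cdot 153 = 765$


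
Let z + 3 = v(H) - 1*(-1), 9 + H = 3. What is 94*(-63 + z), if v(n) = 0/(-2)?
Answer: -6110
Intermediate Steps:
H = -6 (H = -9 + 3 = -6)
v(n) = 0 (v(n) = 0*(-½) = 0)
z = -2 (z = -3 + (0 - 1*(-1)) = -3 + (0 + 1) = -3 + 1 = -2)
94*(-63 + z) = 94*(-63 - 2) = 94*(-65) = -6110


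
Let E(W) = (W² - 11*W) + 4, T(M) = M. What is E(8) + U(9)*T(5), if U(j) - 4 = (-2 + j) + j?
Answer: 80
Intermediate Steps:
E(W) = 4 + W² - 11*W
U(j) = 2 + 2*j (U(j) = 4 + ((-2 + j) + j) = 4 + (-2 + 2*j) = 2 + 2*j)
E(8) + U(9)*T(5) = (4 + 8² - 11*8) + (2 + 2*9)*5 = (4 + 64 - 88) + (2 + 18)*5 = -20 + 20*5 = -20 + 100 = 80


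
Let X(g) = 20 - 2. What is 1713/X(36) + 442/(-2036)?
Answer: 144988/1527 ≈ 94.950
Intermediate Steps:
X(g) = 18
1713/X(36) + 442/(-2036) = 1713/18 + 442/(-2036) = 1713*(1/18) + 442*(-1/2036) = 571/6 - 221/1018 = 144988/1527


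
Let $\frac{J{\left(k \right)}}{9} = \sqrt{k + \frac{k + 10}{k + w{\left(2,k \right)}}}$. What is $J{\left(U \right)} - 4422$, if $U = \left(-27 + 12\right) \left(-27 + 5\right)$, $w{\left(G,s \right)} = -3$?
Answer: $-4422 + \frac{15 \sqrt{1415910}}{109} \approx -4258.3$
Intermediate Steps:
$U = 330$ ($U = \left(-15\right) \left(-22\right) = 330$)
$J{\left(k \right)} = 9 \sqrt{k + \frac{10 + k}{-3 + k}}$ ($J{\left(k \right)} = 9 \sqrt{k + \frac{k + 10}{k - 3}} = 9 \sqrt{k + \frac{10 + k}{-3 + k}}$)
$J{\left(U \right)} - 4422 = 9 \sqrt{\frac{10 + 330 + 330 \left(-3 + 330\right)}{-3 + 330}} - 4422 = 9 \sqrt{\frac{10 + 330 + 330 \cdot 327}{327}} - 4422 = 9 \sqrt{\frac{10 + 330 + 107910}{327}} - 4422 = 9 \sqrt{\frac{1}{327} \cdot 108250} - 4422 = 9 \sqrt{\frac{108250}{327}} - 4422 = 9 \frac{5 \sqrt{1415910}}{327} - 4422 = \frac{15 \sqrt{1415910}}{109} - 4422 = -4422 + \frac{15 \sqrt{1415910}}{109}$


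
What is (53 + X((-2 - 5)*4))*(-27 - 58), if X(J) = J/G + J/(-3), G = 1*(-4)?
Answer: -17680/3 ≈ -5893.3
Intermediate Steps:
G = -4
X(J) = -7*J/12 (X(J) = J/(-4) + J/(-3) = J*(-1/4) + J*(-1/3) = -J/4 - J/3 = -7*J/12)
(53 + X((-2 - 5)*4))*(-27 - 58) = (53 - 7*(-2 - 5)*4/12)*(-27 - 58) = (53 - (-49)*4/12)*(-85) = (53 - 7/12*(-28))*(-85) = (53 + 49/3)*(-85) = (208/3)*(-85) = -17680/3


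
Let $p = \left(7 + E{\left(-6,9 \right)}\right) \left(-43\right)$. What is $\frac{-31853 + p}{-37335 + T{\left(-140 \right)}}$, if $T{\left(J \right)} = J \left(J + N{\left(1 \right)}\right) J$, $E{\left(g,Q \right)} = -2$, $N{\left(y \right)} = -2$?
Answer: $\frac{32068}{2820535} \approx 0.011369$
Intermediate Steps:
$p = -215$ ($p = \left(7 - 2\right) \left(-43\right) = 5 \left(-43\right) = -215$)
$T{\left(J \right)} = J^{2} \left(-2 + J\right)$ ($T{\left(J \right)} = J \left(J - 2\right) J = J \left(-2 + J\right) J = J^{2} \left(-2 + J\right)$)
$\frac{-31853 + p}{-37335 + T{\left(-140 \right)}} = \frac{-31853 - 215}{-37335 + \left(-140\right)^{2} \left(-2 - 140\right)} = - \frac{32068}{-37335 + 19600 \left(-142\right)} = - \frac{32068}{-37335 - 2783200} = - \frac{32068}{-2820535} = \left(-32068\right) \left(- \frac{1}{2820535}\right) = \frac{32068}{2820535}$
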